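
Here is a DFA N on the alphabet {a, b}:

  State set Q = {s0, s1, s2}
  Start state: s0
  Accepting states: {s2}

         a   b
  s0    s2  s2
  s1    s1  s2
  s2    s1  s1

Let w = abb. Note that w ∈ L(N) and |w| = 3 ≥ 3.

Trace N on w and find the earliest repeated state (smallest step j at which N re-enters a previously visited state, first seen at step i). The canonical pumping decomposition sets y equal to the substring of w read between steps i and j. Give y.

Run of N on w = a b b:
  step 0: s0  (start)
  step 1: s2  (read a: s0→s2)
  step 2: s1  (read b: s2→s1)
  step 3: s2  (read b: s1→s2)   ← first repeat (s2 seen earlier)

So i = 1, j = 3, giving x = w[0:1] = a, y = w[1:3] = bb, z = w[3:3] = ε.
Check: |xy| = 3 ≤ 3 and |y| = 2 ≥ 1. Reading y takes N from s2 back to s2, so every xyⁱz is accepted.

bb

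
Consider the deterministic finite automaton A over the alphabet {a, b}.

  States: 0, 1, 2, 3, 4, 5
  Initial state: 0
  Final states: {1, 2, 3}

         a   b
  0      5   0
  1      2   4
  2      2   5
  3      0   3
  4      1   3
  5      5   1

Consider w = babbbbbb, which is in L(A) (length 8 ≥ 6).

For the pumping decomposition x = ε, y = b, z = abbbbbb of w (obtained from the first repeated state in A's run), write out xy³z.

xy^3z = ε·b·b·b·abbbbbb = bbbabbbbbb.
Reading y = b takes A from 0 back to 0, so after x·y·y·y the machine is still in 0, and z then leads to the accepting state 3. Hence bbbabbbbbb ∈ L(A).

bbbabbbbbb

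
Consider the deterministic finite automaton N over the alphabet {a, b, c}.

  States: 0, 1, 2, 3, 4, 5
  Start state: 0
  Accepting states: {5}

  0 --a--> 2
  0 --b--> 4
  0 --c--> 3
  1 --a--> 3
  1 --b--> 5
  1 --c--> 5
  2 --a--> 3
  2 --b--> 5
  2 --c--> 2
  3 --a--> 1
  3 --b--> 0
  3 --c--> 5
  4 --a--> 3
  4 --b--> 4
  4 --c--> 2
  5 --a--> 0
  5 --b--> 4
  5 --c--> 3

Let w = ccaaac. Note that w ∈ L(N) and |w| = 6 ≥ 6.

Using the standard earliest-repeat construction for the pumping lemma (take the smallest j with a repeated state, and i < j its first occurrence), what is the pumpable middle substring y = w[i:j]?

State sequence: 0 -c-> 3 -c-> 5 -a-> 0 -a-> 2 -a-> 3 -c-> 5
First repeat at step 3: 0 was already visited.

So i = 0, j = 3, giving x = w[0:0] = ε, y = w[0:3] = cca, z = w[3:6] = aac.
Check: |xy| = 3 ≤ 6 and |y| = 3 ≥ 1. Reading y takes N from 0 back to 0, so every xyⁱz is accepted.

cca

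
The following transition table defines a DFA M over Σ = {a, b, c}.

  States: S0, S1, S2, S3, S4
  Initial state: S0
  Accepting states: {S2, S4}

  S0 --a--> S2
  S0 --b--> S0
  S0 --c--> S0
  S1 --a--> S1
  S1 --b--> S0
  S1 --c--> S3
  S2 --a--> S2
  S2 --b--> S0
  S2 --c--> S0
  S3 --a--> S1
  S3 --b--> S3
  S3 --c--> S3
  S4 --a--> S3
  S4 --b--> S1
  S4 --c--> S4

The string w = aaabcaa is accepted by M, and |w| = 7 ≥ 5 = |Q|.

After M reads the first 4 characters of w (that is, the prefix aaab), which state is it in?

Run of M on the first 4 characters of w = a a a b:
  step 0: S0  (start)
  step 1: S2  (read a: S0→S2)
  step 2: S2  (read a: S2→S2)
  step 3: S2  (read a: S2→S2)
  step 4: S0  (read b: S2→S0)

After reading 4 characters, M is in state S0.
(This kind of state-tracing is the core of the pumping-lemma construction: with 5 states, pigeonhole forces a repeat within the first 5 steps.)

S0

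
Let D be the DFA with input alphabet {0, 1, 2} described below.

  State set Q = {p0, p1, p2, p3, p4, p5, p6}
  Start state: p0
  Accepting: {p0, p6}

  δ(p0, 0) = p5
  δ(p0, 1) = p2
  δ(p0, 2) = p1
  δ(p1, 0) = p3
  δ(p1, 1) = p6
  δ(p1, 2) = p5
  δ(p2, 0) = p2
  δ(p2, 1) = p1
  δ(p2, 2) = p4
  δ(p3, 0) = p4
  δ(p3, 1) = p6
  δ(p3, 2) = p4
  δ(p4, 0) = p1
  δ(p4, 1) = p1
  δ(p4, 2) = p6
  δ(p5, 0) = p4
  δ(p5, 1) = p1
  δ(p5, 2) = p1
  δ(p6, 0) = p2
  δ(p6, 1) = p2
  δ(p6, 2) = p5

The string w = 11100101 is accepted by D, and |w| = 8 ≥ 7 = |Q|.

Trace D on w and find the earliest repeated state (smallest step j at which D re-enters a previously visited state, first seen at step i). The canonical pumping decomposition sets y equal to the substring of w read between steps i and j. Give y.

State sequence: p0 -1-> p2 -1-> p1 -1-> p6 -0-> p2 -0-> p2 -1-> p1 -0-> p3 -1-> p6
First repeat at step 4: p2 was already visited.

So i = 1, j = 4, giving x = w[0:1] = 1, y = w[1:4] = 110, z = w[4:8] = 0101.
Check: |xy| = 4 ≤ 7 and |y| = 3 ≥ 1. Reading y takes D from p2 back to p2, so every xyⁱz is accepted.
The DFA has 7 states, so the proof of the pumping lemma guarantees a repeated state among the first 7+1 visited; the segment between the two visits is the pumpable y.

110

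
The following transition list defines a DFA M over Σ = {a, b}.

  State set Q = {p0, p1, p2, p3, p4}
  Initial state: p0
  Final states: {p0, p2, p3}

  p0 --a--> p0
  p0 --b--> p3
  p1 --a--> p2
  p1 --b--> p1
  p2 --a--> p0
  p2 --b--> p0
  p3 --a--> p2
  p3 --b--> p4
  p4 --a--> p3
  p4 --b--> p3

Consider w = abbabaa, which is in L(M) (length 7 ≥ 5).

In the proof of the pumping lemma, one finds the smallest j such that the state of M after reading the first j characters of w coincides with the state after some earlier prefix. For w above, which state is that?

p0

Run of M on w = a b b a b a a:
  step 0: p0  (start)
  step 1: p0  (read a: p0→p0)   ← first repeat (p0 seen earlier)
  step 2: p3  (read b: p0→p3)
  step 3: p4  (read b: p3→p4)
  step 4: p3  (read a: p4→p3)
  step 5: p4  (read b: p3→p4)
  step 6: p3  (read a: p4→p3)
  step 7: p2  (read a: p3→p2)

The earliest repeat is at step j = 1: M is in p0, which it already visited at step i = 0.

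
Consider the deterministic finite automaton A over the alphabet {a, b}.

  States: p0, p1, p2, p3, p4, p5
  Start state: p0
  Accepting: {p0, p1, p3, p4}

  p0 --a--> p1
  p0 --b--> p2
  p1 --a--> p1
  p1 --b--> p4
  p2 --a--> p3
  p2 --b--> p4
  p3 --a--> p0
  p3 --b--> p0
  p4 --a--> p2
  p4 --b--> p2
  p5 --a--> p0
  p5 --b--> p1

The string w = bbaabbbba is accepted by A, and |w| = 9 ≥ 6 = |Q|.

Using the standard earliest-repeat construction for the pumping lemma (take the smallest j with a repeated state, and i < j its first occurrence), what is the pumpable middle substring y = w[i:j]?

State sequence: p0 -b-> p2 -b-> p4 -a-> p2 -a-> p3 -b-> p0 -b-> p2 -b-> p4 -b-> p2 -a-> p3
First repeat at step 3: p2 was already visited.

So i = 1, j = 3, giving x = w[0:1] = b, y = w[1:3] = ba, z = w[3:9] = abbbba.
Check: |xy| = 3 ≤ 6 and |y| = 2 ≥ 1. Reading y takes A from p2 back to p2, so every xyⁱz is accepted.

ba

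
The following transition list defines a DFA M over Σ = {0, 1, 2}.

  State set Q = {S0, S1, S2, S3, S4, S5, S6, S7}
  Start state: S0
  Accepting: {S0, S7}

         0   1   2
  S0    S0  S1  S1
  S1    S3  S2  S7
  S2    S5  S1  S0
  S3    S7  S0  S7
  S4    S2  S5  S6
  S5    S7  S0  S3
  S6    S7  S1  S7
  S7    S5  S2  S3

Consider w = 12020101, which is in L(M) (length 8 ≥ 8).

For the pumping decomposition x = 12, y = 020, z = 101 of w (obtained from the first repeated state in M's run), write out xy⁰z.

12101

xy⁰z = xz = 12·101 = 12101.
Reading y = 020 takes M from S7 back to S7, so after x the machine is still in S7, and z then leads to the accepting state S0. Hence 12101 ∈ L(M).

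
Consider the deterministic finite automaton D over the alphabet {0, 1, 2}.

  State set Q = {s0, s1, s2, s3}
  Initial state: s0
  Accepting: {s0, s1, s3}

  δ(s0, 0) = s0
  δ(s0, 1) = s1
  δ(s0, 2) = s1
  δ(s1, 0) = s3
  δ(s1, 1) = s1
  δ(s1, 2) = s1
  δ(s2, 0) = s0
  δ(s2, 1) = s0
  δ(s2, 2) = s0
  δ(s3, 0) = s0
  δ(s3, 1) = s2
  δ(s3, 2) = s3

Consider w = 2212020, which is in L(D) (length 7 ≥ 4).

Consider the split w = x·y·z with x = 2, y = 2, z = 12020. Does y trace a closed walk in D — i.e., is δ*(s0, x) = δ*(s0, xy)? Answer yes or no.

State sequence: s0 -2-> s1 -2-> s1

After x (step 1): s1. After xy (step 2): s1.
They match, so y = 2 drives D around a cycle from s1 back to itself; pumping y any number of times keeps D in s1 before reading z, and xyⁱz ∈ L(D) for every i ≥ 0.

yes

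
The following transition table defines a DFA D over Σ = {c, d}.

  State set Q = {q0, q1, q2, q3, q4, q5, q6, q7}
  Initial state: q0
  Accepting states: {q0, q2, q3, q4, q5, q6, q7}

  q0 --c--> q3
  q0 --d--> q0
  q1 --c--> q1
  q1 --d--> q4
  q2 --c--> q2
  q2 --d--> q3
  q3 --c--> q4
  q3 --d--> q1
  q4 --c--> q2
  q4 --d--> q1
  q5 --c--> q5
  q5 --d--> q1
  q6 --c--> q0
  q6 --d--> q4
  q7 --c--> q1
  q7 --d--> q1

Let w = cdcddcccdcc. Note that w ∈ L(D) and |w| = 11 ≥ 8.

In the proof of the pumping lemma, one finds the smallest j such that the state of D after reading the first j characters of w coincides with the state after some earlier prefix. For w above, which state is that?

State sequence: q0 -c-> q3 -d-> q1 -c-> q1 -d-> q4 -d-> q1 -c-> q1 -c-> q1 -c-> q1 -d-> q4 -c-> q2 -c-> q2
First repeat at step 3: q1 was already visited.

The earliest repeat is at step j = 3: D is in q1, which it already visited at step i = 2.
Pumping length from the standard proof: p = 8 (the number of states). The repeated state found above gives |xy| = j ≤ 8 and |y| = j − i ≥ 1.

q1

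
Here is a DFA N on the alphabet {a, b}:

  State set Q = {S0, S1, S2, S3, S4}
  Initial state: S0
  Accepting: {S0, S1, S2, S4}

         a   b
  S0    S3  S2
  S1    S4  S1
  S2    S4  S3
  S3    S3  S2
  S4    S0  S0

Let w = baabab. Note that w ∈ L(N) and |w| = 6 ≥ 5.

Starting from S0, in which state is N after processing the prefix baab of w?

S2

State sequence: S0 -b-> S2 -a-> S4 -a-> S0 -b-> S2

After reading 4 characters, N is in state S2.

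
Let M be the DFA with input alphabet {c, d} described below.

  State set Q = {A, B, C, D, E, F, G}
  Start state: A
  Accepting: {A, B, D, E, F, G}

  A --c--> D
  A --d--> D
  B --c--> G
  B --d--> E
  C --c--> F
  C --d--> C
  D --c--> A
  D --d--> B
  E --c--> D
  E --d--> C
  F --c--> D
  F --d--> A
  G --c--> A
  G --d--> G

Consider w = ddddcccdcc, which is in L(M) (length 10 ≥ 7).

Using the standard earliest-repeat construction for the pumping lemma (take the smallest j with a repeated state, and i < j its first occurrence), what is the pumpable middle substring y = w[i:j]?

Run of M on w = d d d d c c c d c c:
  step 0: A  (start)
  step 1: D  (read d: A→D)
  step 2: B  (read d: D→B)
  step 3: E  (read d: B→E)
  step 4: C  (read d: E→C)
  step 5: F  (read c: C→F)
  step 6: D  (read c: F→D)   ← first repeat (D seen earlier)
  step 7: A  (read c: D→A)
  step 8: D  (read d: A→D)
  step 9: A  (read c: D→A)
  step 10: D  (read c: A→D)

So i = 1, j = 6, giving x = w[0:1] = d, y = w[1:6] = dddcc, z = w[6:10] = cdcc.
Check: |xy| = 6 ≤ 7 and |y| = 5 ≥ 1. Reading y takes M from D back to D, so every xyⁱz is accepted.

dddcc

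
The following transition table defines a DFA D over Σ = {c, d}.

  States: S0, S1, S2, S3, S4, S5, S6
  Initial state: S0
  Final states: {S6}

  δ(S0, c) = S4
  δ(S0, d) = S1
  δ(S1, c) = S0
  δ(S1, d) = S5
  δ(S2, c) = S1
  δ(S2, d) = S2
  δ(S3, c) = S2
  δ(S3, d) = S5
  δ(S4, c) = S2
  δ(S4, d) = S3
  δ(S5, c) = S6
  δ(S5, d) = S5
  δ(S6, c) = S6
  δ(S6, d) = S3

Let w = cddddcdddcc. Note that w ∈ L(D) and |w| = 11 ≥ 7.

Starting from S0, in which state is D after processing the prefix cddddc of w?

Run of D on the first 6 characters of w = c d d d d c:
  step 0: S0  (start)
  step 1: S4  (read c: S0→S4)
  step 2: S3  (read d: S4→S3)
  step 3: S5  (read d: S3→S5)
  step 4: S5  (read d: S5→S5)
  step 5: S5  (read d: S5→S5)
  step 6: S6  (read c: S5→S6)

After reading 6 characters, D is in state S6.

S6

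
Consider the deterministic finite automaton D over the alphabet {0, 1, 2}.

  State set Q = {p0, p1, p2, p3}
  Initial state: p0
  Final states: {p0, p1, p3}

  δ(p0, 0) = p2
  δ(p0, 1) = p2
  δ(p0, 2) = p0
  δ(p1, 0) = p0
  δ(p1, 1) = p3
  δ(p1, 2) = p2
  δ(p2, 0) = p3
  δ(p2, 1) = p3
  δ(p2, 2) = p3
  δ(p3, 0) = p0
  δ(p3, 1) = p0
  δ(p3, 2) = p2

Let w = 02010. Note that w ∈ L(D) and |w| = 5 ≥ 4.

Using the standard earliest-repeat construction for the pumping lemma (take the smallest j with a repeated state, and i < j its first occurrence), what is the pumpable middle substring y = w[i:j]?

020

Run of D on w = 0 2 0 1 0:
  step 0: p0  (start)
  step 1: p2  (read 0: p0→p2)
  step 2: p3  (read 2: p2→p3)
  step 3: p0  (read 0: p3→p0)   ← first repeat (p0 seen earlier)
  step 4: p2  (read 1: p0→p2)
  step 5: p3  (read 0: p2→p3)

So i = 0, j = 3, giving x = w[0:0] = ε, y = w[0:3] = 020, z = w[3:5] = 10.
Check: |xy| = 3 ≤ 4 and |y| = 3 ≥ 1. Reading y takes D from p0 back to p0, so every xyⁱz is accepted.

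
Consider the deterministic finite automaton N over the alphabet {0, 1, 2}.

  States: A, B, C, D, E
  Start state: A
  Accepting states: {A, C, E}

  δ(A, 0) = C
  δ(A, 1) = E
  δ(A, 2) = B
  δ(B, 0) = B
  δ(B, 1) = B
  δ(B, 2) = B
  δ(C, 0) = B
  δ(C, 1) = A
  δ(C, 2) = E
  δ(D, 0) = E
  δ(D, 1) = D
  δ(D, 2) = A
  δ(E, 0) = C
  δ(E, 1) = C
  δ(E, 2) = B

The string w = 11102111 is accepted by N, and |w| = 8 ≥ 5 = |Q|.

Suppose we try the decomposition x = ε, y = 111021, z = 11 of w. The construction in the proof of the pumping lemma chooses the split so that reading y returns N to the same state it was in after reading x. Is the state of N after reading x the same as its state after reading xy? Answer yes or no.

no

Run of N on the first 6 characters of w = 1 1 1 0 2 1:
  step 0: A  (start)
  step 1: E  (read 1: A→E)
  step 2: C  (read 1: E→C)
  step 3: A  (read 1: C→A)
  step 4: C  (read 0: A→C)
  step 5: E  (read 2: C→E)
  step 6: C  (read 1: E→C)

After x (step 0): A. After xy (step 6): C.
They differ (A ≠ C), so y is not a cycle from the state after x; this split is not the one the pumping-lemma construction produces, and pumping y need not keep the string in L(N).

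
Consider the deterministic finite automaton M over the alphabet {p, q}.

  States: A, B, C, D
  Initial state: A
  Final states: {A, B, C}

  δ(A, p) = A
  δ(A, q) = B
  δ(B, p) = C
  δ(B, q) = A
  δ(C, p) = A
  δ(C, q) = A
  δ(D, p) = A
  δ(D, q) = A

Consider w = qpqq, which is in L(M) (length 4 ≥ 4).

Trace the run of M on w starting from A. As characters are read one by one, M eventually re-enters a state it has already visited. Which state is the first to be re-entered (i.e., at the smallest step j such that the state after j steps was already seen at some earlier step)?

A

Run of M on w = q p q q:
  step 0: A  (start)
  step 1: B  (read q: A→B)
  step 2: C  (read p: B→C)
  step 3: A  (read q: C→A)   ← first repeat (A seen earlier)
  step 4: B  (read q: A→B)

The earliest repeat is at step j = 3: M is in A, which it already visited at step i = 0.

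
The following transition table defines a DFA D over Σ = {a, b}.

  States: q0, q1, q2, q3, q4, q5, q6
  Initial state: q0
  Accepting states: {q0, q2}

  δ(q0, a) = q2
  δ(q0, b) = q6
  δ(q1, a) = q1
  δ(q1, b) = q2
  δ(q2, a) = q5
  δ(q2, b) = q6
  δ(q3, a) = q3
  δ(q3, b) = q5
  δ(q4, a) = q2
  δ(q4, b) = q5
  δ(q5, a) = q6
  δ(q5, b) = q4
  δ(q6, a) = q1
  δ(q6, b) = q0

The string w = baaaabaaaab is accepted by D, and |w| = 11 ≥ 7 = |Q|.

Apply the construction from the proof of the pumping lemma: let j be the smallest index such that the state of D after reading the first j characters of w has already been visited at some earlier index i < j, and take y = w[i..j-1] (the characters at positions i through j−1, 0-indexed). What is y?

State sequence: q0 -b-> q6 -a-> q1 -a-> q1 -a-> q1 -a-> q1 -b-> q2 -a-> q5 -a-> q6 -a-> q1 -a-> q1 -b-> q2
First repeat at step 3: q1 was already visited.

So i = 2, j = 3, giving x = w[0:2] = ba, y = w[2:3] = a, z = w[3:11] = aabaaaab.
Check: |xy| = 3 ≤ 7 and |y| = 1 ≥ 1. Reading y takes D from q1 back to q1, so every xyⁱz is accepted.
Since D has 7 states, any run of length ≥ 7 visits 7+1 states, so by pigeonhole some state repeats within the first 7 steps — that repeat gives the pumpable loop.

a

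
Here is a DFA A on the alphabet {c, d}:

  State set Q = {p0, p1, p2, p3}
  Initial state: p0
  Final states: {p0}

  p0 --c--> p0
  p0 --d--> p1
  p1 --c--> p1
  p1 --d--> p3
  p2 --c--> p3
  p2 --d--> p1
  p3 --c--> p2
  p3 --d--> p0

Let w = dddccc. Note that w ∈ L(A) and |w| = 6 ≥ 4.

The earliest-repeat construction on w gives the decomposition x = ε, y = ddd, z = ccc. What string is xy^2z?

ddddddccc

xy^2z = ε·ddd·ddd·ccc = ddddddccc.
Reading y = ddd takes A from p0 back to p0, so after x·y·y the machine is still in p0, and z then leads to the accepting state p0. Hence ddddddccc ∈ L(A).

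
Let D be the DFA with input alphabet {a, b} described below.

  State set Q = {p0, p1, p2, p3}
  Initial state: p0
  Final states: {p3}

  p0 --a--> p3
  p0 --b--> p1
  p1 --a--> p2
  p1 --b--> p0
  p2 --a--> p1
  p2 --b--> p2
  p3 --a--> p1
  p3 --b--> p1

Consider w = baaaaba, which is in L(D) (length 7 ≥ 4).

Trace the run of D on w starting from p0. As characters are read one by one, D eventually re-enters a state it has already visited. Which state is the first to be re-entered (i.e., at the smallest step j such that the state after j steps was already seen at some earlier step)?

p1

Run of D on w = b a a a a b a:
  step 0: p0  (start)
  step 1: p1  (read b: p0→p1)
  step 2: p2  (read a: p1→p2)
  step 3: p1  (read a: p2→p1)   ← first repeat (p1 seen earlier)
  step 4: p2  (read a: p1→p2)
  step 5: p1  (read a: p2→p1)
  step 6: p0  (read b: p1→p0)
  step 7: p3  (read a: p0→p3)

The earliest repeat is at step j = 3: D is in p1, which it already visited at step i = 1.
Since D has 4 states, any run of length ≥ 4 visits 4+1 states, so by pigeonhole some state repeats within the first 4 steps — that repeat gives the pumpable loop.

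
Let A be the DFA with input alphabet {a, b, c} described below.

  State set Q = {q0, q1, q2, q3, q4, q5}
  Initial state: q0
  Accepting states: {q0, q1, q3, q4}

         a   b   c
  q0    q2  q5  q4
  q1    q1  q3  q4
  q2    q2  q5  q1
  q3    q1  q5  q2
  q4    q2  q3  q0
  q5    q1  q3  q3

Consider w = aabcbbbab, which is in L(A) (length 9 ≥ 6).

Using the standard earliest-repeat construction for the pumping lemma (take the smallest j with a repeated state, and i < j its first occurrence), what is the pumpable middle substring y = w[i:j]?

State sequence: q0 -a-> q2 -a-> q2 -b-> q5 -c-> q3 -b-> q5 -b-> q3 -b-> q5 -a-> q1 -b-> q3
First repeat at step 2: q2 was already visited.

So i = 1, j = 2, giving x = w[0:1] = a, y = w[1:2] = a, z = w[2:9] = bcbbbab.
Check: |xy| = 2 ≤ 6 and |y| = 1 ≥ 1. Reading y takes A from q2 back to q2, so every xyⁱz is accepted.
Pumping length from the standard proof: p = 6 (the number of states). The repeated state found above gives |xy| = j ≤ 6 and |y| = j − i ≥ 1.

a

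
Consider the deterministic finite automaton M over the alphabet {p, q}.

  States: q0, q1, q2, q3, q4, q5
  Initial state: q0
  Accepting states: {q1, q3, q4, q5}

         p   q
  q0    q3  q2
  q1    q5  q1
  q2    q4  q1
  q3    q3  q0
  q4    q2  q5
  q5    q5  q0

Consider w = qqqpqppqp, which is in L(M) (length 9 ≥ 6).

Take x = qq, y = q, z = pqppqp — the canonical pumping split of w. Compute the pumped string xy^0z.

xy⁰z = xz = qq·pqppqp = qqpqppqp.
Reading y = q takes M from q1 back to q1, so after x the machine is still in q1, and z then leads to the accepting state q3. Hence qqpqppqp ∈ L(M).

qqpqppqp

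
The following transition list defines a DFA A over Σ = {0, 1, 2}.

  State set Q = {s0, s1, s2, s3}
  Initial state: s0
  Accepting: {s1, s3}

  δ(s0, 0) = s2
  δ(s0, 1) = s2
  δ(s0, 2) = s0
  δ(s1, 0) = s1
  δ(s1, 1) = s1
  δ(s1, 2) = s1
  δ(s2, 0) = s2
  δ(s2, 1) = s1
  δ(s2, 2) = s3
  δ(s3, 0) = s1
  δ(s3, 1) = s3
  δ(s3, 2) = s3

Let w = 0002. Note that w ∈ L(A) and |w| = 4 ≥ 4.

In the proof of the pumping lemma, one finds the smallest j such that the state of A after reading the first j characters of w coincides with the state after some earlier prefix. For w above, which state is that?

s2

Run of A on w = 0 0 0 2:
  step 0: s0  (start)
  step 1: s2  (read 0: s0→s2)
  step 2: s2  (read 0: s2→s2)   ← first repeat (s2 seen earlier)
  step 3: s2  (read 0: s2→s2)
  step 4: s3  (read 2: s2→s3)

The earliest repeat is at step j = 2: A is in s2, which it already visited at step i = 1.
Since A has 4 states, any run of length ≥ 4 visits 4+1 states, so by pigeonhole some state repeats within the first 4 steps — that repeat gives the pumpable loop.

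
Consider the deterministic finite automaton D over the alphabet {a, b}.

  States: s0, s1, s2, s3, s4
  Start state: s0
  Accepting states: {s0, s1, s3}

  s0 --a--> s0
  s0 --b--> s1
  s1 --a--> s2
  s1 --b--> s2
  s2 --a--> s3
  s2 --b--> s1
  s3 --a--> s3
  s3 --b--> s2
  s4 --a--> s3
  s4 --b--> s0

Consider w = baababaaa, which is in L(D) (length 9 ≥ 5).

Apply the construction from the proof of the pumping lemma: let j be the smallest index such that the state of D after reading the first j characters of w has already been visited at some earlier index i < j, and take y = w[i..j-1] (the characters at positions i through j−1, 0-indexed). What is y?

ab

Run of D on w = b a a b a b a a a:
  step 0: s0  (start)
  step 1: s1  (read b: s0→s1)
  step 2: s2  (read a: s1→s2)
  step 3: s3  (read a: s2→s3)
  step 4: s2  (read b: s3→s2)   ← first repeat (s2 seen earlier)
  step 5: s3  (read a: s2→s3)
  step 6: s2  (read b: s3→s2)
  step 7: s3  (read a: s2→s3)
  step 8: s3  (read a: s3→s3)
  step 9: s3  (read a: s3→s3)

So i = 2, j = 4, giving x = w[0:2] = ba, y = w[2:4] = ab, z = w[4:9] = abaaa.
Check: |xy| = 4 ≤ 5 and |y| = 2 ≥ 1. Reading y takes D from s2 back to s2, so every xyⁱz is accepted.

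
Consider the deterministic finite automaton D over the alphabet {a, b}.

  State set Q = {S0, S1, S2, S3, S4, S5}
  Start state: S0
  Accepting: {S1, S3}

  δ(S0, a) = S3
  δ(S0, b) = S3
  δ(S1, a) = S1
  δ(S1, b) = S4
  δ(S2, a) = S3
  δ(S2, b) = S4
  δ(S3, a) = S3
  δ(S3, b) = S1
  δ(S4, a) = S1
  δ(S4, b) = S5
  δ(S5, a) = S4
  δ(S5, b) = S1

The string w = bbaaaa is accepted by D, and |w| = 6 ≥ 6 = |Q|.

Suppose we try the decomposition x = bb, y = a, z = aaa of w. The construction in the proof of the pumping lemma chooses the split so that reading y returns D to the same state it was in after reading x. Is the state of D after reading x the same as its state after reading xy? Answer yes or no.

State sequence: S0 -b-> S3 -b-> S1 -a-> S1

After x (step 2): S1. After xy (step 3): S1.
They match, so y = a drives D around a cycle from S1 back to itself; pumping y any number of times keeps D in S1 before reading z, and xyⁱz ∈ L(D) for every i ≥ 0.

yes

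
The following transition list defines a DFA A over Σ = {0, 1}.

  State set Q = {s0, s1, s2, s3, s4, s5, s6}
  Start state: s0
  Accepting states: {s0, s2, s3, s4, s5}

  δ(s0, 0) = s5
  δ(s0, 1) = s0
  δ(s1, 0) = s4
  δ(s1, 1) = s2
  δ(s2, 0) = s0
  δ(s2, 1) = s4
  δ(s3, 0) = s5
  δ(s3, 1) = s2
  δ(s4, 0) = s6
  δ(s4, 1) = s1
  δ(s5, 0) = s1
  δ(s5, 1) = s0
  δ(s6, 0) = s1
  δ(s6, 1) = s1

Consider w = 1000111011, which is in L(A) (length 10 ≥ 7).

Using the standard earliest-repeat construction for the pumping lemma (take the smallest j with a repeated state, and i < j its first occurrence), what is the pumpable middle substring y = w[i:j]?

State sequence: s0 -1-> s0 -0-> s5 -0-> s1 -0-> s4 -1-> s1 -1-> s2 -1-> s4 -0-> s6 -1-> s1 -1-> s2
First repeat at step 1: s0 was already visited.

So i = 0, j = 1, giving x = w[0:0] = ε, y = w[0:1] = 1, z = w[1:10] = 000111011.
Check: |xy| = 1 ≤ 7 and |y| = 1 ≥ 1. Reading y takes A from s0 back to s0, so every xyⁱz is accepted.

1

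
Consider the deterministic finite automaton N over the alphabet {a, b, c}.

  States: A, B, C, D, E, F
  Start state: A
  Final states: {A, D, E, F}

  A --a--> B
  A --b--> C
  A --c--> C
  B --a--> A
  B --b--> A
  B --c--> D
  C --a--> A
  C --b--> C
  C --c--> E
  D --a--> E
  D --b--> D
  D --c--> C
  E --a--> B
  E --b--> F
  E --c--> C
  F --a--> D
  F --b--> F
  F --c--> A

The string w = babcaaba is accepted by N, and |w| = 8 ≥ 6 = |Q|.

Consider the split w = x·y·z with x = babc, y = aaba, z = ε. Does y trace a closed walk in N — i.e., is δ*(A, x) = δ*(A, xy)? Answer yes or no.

Run of N on the first 8 characters of w = b a b c a a b a:
  step 0: A  (start)
  step 1: C  (read b: A→C)
  step 2: A  (read a: C→A)
  step 3: C  (read b: A→C)
  step 4: E  (read c: C→E)
  step 5: B  (read a: E→B)
  step 6: A  (read a: B→A)
  step 7: C  (read b: A→C)
  step 8: A  (read a: C→A)

After x (step 4): E. After xy (step 8): A.
They differ (E ≠ A), so y is not a cycle from the state after x; this split is not the one the pumping-lemma construction produces, and pumping y need not keep the string in L(N).

no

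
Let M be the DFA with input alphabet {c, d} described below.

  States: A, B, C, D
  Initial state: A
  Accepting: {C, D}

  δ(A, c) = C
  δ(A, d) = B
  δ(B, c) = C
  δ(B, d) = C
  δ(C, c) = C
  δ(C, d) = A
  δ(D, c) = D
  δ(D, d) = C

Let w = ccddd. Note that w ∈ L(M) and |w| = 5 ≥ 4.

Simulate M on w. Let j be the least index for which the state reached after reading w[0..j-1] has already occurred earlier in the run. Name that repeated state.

C

State sequence: A -c-> C -c-> C -d-> A -d-> B -d-> C
First repeat at step 2: C was already visited.

The earliest repeat is at step j = 2: M is in C, which it already visited at step i = 1.
The DFA has 4 states, so the proof of the pumping lemma guarantees a repeated state among the first 4+1 visited; the segment between the two visits is the pumpable y.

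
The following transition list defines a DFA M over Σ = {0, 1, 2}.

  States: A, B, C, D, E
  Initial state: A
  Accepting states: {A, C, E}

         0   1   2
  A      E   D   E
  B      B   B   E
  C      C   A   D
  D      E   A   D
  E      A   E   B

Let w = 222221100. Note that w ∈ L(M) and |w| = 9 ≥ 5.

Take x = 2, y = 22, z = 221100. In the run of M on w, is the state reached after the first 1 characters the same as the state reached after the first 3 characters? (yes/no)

yes

Run of M on the first 3 characters of w = 2 2 2:
  step 0: A  (start)
  step 1: E  (read 2: A→E)
  step 2: B  (read 2: E→B)
  step 3: E  (read 2: B→E)

After x (step 1): E. After xy (step 3): E.
They match, so y = 22 drives M around a cycle from E back to itself; pumping y any number of times keeps M in E before reading z, and xyⁱz ∈ L(M) for every i ≥ 0.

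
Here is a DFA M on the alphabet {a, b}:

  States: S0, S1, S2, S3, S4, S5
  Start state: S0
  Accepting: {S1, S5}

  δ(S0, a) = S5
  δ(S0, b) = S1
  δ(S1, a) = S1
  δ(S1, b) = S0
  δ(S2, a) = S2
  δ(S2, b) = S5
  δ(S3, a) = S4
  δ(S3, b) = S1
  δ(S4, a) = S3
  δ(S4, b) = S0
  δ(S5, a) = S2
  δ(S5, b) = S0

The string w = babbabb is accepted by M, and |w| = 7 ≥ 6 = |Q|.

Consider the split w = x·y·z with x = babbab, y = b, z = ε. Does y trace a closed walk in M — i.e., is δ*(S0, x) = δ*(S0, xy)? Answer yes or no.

Run of M on the first 7 characters of w = b a b b a b b:
  step 0: S0  (start)
  step 1: S1  (read b: S0→S1)
  step 2: S1  (read a: S1→S1)
  step 3: S0  (read b: S1→S0)
  step 4: S1  (read b: S0→S1)
  step 5: S1  (read a: S1→S1)
  step 6: S0  (read b: S1→S0)
  step 7: S1  (read b: S0→S1)

After x (step 6): S0. After xy (step 7): S1.
They differ (S0 ≠ S1), so y is not a cycle from the state after x; this split is not the one the pumping-lemma construction produces, and pumping y need not keep the string in L(M).

no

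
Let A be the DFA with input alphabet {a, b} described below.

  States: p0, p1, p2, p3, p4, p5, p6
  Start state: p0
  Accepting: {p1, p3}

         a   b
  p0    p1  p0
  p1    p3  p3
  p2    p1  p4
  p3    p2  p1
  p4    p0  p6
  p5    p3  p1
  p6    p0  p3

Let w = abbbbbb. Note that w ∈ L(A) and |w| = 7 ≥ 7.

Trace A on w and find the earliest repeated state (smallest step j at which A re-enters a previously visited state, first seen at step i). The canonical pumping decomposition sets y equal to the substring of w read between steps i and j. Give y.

bb

Run of A on w = a b b b b b b:
  step 0: p0  (start)
  step 1: p1  (read a: p0→p1)
  step 2: p3  (read b: p1→p3)
  step 3: p1  (read b: p3→p1)   ← first repeat (p1 seen earlier)
  step 4: p3  (read b: p1→p3)
  step 5: p1  (read b: p3→p1)
  step 6: p3  (read b: p1→p3)
  step 7: p1  (read b: p3→p1)

So i = 1, j = 3, giving x = w[0:1] = a, y = w[1:3] = bb, z = w[3:7] = bbbb.
Check: |xy| = 3 ≤ 7 and |y| = 2 ≥ 1. Reading y takes A from p1 back to p1, so every xyⁱz is accepted.
The DFA has 7 states, so the proof of the pumping lemma guarantees a repeated state among the first 7+1 visited; the segment between the two visits is the pumpable y.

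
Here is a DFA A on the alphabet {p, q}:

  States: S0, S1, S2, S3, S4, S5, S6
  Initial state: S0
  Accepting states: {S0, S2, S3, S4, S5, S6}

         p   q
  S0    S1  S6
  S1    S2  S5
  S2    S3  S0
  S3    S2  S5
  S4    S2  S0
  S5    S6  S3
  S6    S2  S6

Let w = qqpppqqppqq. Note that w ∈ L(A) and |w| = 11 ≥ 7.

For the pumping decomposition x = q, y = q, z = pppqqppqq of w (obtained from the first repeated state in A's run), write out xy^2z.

xy^2z = q·q·q·pppqqppqq = qqqpppqqppqq.
Reading y = q takes A from S6 back to S6, so after x·y·y the machine is still in S6, and z then leads to the accepting state S3. Hence qqqpppqqppqq ∈ L(A).

qqqpppqqppqq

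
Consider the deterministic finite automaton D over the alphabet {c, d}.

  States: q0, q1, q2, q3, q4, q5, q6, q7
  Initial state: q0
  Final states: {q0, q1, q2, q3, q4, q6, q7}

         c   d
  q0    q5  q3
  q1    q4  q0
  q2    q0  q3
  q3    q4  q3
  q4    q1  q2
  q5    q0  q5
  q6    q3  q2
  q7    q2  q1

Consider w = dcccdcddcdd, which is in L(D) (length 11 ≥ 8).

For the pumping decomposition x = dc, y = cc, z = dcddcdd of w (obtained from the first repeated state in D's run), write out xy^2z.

dcccccdcddcdd

xy^2z = dc·cc·cc·dcddcdd = dcccccdcddcdd.
Reading y = cc takes D from q4 back to q4, so after x·y·y the machine is still in q4, and z then leads to the accepting state q3. Hence dcccccdcddcdd ∈ L(D).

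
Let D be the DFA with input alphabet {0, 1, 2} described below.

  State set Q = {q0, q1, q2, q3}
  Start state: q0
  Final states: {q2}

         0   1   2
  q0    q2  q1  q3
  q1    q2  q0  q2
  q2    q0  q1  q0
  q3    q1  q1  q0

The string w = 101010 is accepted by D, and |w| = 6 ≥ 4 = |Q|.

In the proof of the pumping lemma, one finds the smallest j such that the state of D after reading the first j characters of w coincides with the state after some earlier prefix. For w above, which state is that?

Run of D on w = 1 0 1 0 1 0:
  step 0: q0  (start)
  step 1: q1  (read 1: q0→q1)
  step 2: q2  (read 0: q1→q2)
  step 3: q1  (read 1: q2→q1)   ← first repeat (q1 seen earlier)
  step 4: q2  (read 0: q1→q2)
  step 5: q1  (read 1: q2→q1)
  step 6: q2  (read 0: q1→q2)

The earliest repeat is at step j = 3: D is in q1, which it already visited at step i = 1.
Pumping length from the standard proof: p = 4 (the number of states). The repeated state found above gives |xy| = j ≤ 4 and |y| = j − i ≥ 1.

q1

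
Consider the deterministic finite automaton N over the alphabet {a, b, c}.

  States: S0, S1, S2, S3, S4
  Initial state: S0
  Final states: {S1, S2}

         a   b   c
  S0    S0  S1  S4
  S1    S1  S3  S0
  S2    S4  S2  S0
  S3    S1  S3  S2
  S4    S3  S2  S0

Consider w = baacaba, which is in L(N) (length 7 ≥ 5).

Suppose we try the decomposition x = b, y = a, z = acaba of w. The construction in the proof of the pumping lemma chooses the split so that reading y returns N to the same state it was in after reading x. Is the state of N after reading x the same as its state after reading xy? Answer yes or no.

Run of N on the first 2 characters of w = b a:
  step 0: S0  (start)
  step 1: S1  (read b: S0→S1)
  step 2: S1  (read a: S1→S1)

After x (step 1): S1. After xy (step 2): S1.
They match, so y = a drives N around a cycle from S1 back to itself; pumping y any number of times keeps N in S1 before reading z, and xyⁱz ∈ L(N) for every i ≥ 0.

yes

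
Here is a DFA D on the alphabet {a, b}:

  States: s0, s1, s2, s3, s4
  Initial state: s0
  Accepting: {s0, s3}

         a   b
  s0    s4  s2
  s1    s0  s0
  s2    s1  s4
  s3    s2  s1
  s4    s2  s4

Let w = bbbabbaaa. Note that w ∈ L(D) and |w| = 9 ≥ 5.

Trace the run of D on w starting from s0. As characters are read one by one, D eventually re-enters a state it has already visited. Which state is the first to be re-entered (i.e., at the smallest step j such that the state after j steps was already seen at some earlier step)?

State sequence: s0 -b-> s2 -b-> s4 -b-> s4 -a-> s2 -b-> s4 -b-> s4 -a-> s2 -a-> s1 -a-> s0
First repeat at step 3: s4 was already visited.

The earliest repeat is at step j = 3: D is in s4, which it already visited at step i = 2.

s4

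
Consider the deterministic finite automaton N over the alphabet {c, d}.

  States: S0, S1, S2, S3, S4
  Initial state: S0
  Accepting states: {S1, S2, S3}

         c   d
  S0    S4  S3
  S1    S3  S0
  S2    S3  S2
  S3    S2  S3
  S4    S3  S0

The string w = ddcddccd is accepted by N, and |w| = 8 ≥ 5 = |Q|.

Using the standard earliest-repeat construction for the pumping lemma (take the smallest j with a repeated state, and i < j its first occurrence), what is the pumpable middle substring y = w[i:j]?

Run of N on w = d d c d d c c d:
  step 0: S0  (start)
  step 1: S3  (read d: S0→S3)
  step 2: S3  (read d: S3→S3)   ← first repeat (S3 seen earlier)
  step 3: S2  (read c: S3→S2)
  step 4: S2  (read d: S2→S2)
  step 5: S2  (read d: S2→S2)
  step 6: S3  (read c: S2→S3)
  step 7: S2  (read c: S3→S2)
  step 8: S2  (read d: S2→S2)

So i = 1, j = 2, giving x = w[0:1] = d, y = w[1:2] = d, z = w[2:8] = cddccd.
Check: |xy| = 2 ≤ 5 and |y| = 1 ≥ 1. Reading y takes N from S3 back to S3, so every xyⁱz is accepted.
With |Q| = 5, pigeonhole forces a state repeat no later than step 5; the substring read between the first and second visits to that state can be pumped.

d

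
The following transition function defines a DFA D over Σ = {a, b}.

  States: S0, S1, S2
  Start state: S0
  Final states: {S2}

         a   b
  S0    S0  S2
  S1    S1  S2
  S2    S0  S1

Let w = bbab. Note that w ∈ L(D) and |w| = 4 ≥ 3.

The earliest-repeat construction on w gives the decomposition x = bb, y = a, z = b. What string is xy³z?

xy^3z = bb·a·a·a·b = bbaaab.
Reading y = a takes D from S1 back to S1, so after x·y·y·y the machine is still in S1, and z then leads to the accepting state S2. Hence bbaaab ∈ L(D).

bbaaab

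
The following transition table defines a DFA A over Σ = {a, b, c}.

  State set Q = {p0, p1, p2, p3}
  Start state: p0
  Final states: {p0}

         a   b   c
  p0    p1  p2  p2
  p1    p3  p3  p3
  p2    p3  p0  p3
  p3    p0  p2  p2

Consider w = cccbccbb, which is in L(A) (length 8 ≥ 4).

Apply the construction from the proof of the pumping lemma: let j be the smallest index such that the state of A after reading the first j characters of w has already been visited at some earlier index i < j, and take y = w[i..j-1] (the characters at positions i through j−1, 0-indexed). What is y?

Run of A on w = c c c b c c b b:
  step 0: p0  (start)
  step 1: p2  (read c: p0→p2)
  step 2: p3  (read c: p2→p3)
  step 3: p2  (read c: p3→p2)   ← first repeat (p2 seen earlier)
  step 4: p0  (read b: p2→p0)
  step 5: p2  (read c: p0→p2)
  step 6: p3  (read c: p2→p3)
  step 7: p2  (read b: p3→p2)
  step 8: p0  (read b: p2→p0)

So i = 1, j = 3, giving x = w[0:1] = c, y = w[1:3] = cc, z = w[3:8] = bccbb.
Check: |xy| = 3 ≤ 4 and |y| = 2 ≥ 1. Reading y takes A from p2 back to p2, so every xyⁱz is accepted.

cc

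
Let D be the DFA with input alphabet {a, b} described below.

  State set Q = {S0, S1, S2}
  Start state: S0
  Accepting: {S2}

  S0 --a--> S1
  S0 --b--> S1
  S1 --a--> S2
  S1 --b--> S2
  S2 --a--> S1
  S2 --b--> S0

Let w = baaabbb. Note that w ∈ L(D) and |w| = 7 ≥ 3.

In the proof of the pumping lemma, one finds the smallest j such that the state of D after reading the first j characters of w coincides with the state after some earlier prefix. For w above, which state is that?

S1

Run of D on w = b a a a b b b:
  step 0: S0  (start)
  step 1: S1  (read b: S0→S1)
  step 2: S2  (read a: S1→S2)
  step 3: S1  (read a: S2→S1)   ← first repeat (S1 seen earlier)
  step 4: S2  (read a: S1→S2)
  step 5: S0  (read b: S2→S0)
  step 6: S1  (read b: S0→S1)
  step 7: S2  (read b: S1→S2)

The earliest repeat is at step j = 3: D is in S1, which it already visited at step i = 1.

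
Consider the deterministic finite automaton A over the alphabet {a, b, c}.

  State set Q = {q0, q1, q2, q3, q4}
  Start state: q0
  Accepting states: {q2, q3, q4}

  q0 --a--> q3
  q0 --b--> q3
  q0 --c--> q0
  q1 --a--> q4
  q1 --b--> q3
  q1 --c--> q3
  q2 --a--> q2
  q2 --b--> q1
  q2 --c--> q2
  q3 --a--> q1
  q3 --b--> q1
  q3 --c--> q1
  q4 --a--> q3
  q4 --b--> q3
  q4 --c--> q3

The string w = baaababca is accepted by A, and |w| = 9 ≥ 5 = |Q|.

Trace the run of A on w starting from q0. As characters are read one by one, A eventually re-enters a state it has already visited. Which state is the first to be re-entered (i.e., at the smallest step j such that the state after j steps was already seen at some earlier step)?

q3

Run of A on w = b a a a b a b c a:
  step 0: q0  (start)
  step 1: q3  (read b: q0→q3)
  step 2: q1  (read a: q3→q1)
  step 3: q4  (read a: q1→q4)
  step 4: q3  (read a: q4→q3)   ← first repeat (q3 seen earlier)
  step 5: q1  (read b: q3→q1)
  step 6: q4  (read a: q1→q4)
  step 7: q3  (read b: q4→q3)
  step 8: q1  (read c: q3→q1)
  step 9: q4  (read a: q1→q4)

The earliest repeat is at step j = 4: A is in q3, which it already visited at step i = 1.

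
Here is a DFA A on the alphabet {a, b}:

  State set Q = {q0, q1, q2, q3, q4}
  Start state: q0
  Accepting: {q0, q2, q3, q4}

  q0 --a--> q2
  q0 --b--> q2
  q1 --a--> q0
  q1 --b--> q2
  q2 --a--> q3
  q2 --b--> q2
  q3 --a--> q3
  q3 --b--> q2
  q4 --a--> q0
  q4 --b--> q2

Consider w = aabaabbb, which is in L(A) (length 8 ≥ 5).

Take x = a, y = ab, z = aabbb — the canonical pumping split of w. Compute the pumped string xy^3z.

xy^3z = a·ab·ab·ab·aabbb = aabababaabbb.
Reading y = ab takes A from q2 back to q2, so after x·y·y·y the machine is still in q2, and z then leads to the accepting state q2. Hence aabababaabbb ∈ L(A).

aabababaabbb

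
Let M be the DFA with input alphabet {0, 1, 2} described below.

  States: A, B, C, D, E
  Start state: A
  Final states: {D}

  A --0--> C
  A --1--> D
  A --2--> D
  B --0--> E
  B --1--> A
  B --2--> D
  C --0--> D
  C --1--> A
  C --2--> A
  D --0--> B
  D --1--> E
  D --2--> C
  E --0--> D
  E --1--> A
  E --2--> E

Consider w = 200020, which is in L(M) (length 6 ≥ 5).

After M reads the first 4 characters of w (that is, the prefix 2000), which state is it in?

D

State sequence: A -2-> D -0-> B -0-> E -0-> D

After reading 4 characters, M is in state D.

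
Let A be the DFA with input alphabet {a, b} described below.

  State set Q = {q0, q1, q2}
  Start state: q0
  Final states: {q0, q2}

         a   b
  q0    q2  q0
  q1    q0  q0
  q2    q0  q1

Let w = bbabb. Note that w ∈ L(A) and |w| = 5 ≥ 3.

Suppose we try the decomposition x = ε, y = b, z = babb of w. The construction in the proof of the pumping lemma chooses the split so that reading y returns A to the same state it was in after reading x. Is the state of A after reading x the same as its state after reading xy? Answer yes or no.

yes

State sequence: q0 -b-> q0

After x (step 0): q0. After xy (step 1): q0.
They match, so y = b drives A around a cycle from q0 back to itself; pumping y any number of times keeps A in q0 before reading z, and xyⁱz ∈ L(A) for every i ≥ 0.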